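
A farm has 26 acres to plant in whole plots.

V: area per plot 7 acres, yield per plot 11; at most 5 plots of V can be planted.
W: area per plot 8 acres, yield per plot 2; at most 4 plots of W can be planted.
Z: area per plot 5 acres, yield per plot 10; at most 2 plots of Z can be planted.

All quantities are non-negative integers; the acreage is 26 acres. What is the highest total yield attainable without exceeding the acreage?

3×V and 1×Z: area 26 ≤ 26, yield 3·11 + 1·10 = 43.
2×V and 2×Z: area 24 ≤ 26, yield 2·11 + 2·10 = 42.
Best is 43.

43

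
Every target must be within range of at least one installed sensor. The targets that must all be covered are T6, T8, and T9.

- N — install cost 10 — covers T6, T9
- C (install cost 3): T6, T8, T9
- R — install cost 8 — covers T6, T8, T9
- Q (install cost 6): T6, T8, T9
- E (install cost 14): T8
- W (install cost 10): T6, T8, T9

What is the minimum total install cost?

3

C alone covers T6, T8, T9 — every target.
Total install cost: 3.
No cover costs less than 3.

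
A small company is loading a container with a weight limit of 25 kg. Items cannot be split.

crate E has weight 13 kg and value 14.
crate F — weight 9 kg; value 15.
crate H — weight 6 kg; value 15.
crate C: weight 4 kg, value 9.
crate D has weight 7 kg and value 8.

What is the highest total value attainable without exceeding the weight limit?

39

Take crate F, crate H, and crate C: weight 9 + 6 + 4 = 19 ≤ 25, value 15 + 15 + 9 = 39.
No other feasible combination does better.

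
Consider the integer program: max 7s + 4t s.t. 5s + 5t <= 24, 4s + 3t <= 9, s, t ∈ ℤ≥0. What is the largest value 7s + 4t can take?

Relaxing integrality, the LP optimum is 15.75 at (s,t) = (2.25, 0), which is not an integer point.
(s,t)=(2,0): 5·2+5·0=10≤24, 4·2+3·0=8≤9, objective 14.
(s,t)=(1,1): 5·1+5·1=10≤24, 4·1+3·1=7≤9, objective 11.
(s,t)=(1,0): 5·1+5·0=5≤24, 4·1+3·0=4≤9, objective 7.
The best lattice point is (2,0), giving 14.

14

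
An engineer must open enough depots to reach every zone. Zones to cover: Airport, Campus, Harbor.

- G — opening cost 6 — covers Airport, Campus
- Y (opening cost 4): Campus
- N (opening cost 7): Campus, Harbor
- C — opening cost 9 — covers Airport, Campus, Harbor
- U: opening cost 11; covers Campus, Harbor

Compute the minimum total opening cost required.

9

The greedy cost-per-new-zone heuristic would pick G and N for 13, but a cheaper cover exists.
C alone covers Airport, Campus, Harbor — every zone.
Total opening cost: 9.
No cover costs less than 9.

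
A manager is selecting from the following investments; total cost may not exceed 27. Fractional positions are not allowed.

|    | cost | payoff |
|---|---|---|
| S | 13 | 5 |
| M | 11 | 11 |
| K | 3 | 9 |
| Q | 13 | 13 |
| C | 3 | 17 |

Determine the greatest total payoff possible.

41

This is an integer program with binary decision variables.
Allowing fractional choices, the relaxed optimum would be about 47.0, but investments are indivisible.
K + Q + C: cost 3 + 13 + 3 = 19 ≤ 27, payoff 9 + 13 + 17 = 39.
M + Q + C: cost 11 + 13 + 3 = 27 ≤ 27, payoff 11 + 13 + 17 = 41.
M + K + C: cost 11 + 3 + 3 = 17 ≤ 27, payoff 11 + 9 + 17 = 37.
Best is M, Q, and C with total payoff 41.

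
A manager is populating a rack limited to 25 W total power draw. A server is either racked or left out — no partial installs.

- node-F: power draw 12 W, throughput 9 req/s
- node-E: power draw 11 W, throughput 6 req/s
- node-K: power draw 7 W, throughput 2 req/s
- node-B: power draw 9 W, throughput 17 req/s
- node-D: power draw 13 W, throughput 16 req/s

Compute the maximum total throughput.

Allowing fractional choices, the relaxed optimum would be about 35.2, but servers are indivisible.
node-B + node-D: power draw 9 + 13 = 22 ≤ 25, throughput 17 + 16 = 33.
node-F + node-B: power draw 12 + 9 = 21 ≤ 25, throughput 9 + 17 = 26.
Best is node-B and node-D with total throughput 33.

33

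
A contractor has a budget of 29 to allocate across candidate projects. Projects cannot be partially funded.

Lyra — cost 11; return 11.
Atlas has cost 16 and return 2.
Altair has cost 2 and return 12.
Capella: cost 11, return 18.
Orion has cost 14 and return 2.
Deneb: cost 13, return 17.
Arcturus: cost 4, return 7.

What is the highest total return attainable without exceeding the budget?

Allowing fractional choices, the relaxed optimum would be about 52.7, but projects are indivisible.
Altair + Capella + Deneb: cost 2 + 11 + 13 = 26 ≤ 29, return 12 + 18 + 17 = 47.
Lyra + Altair + Capella + Arcturus: cost 11 + 2 + 11 + 4 = 28 ≤ 29, return 11 + 12 + 18 + 7 = 48.
Best is Lyra, Altair, Capella, and Arcturus with total return 48.

48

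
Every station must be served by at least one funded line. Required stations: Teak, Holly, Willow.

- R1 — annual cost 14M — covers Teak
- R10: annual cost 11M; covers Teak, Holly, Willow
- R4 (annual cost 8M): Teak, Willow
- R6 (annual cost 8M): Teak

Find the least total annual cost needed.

R10 alone covers Teak, Holly, Willow — every station.
Total annual cost: 11.
No cover costs less than 11.

11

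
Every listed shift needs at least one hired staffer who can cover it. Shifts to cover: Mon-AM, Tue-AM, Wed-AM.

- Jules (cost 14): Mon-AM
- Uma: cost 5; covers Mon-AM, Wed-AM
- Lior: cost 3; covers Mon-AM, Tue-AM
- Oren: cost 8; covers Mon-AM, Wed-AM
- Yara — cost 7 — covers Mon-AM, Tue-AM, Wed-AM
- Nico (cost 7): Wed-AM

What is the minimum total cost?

7

The greedy cost-per-new-shift heuristic would pick Lior and Uma for 8, but a cheaper cover exists.
Yara alone covers Mon-AM, Tue-AM, Wed-AM — every shift.
Total cost: 7.
No cover costs less than 7.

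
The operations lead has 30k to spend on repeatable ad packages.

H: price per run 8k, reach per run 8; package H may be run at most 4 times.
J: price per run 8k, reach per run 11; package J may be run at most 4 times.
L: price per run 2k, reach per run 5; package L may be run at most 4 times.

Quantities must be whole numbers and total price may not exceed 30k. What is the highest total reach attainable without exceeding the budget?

L has the best ratio (5/2); taking only L gives at most 4×5 = 20 (stopped by the supply cap of 4).
Mixing does better — 3×J and 3×L: price 30 ≤ 30, reach 3·11 + 3·5 = 48.

48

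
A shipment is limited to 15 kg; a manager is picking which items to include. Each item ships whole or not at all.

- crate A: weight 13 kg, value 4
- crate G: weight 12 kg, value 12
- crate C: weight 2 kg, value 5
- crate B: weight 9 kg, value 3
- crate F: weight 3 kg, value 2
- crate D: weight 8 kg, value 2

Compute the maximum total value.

Take crate G and crate C: weight 12 + 2 = 14 ≤ 15, value 12 + 5 = 17.
No other feasible combination does better.

17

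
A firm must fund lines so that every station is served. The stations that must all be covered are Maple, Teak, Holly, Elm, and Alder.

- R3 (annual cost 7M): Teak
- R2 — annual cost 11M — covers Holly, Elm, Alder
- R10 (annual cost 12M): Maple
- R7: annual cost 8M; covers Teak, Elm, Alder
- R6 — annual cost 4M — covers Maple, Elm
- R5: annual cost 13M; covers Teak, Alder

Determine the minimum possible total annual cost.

22

The greedy cost-per-new-station heuristic would pick R6, R7, and R2 for 23, but a cheaper cover exists.
Choose R3, R2, and R6: together they cover Maple, Teak, Holly, Elm, Alder — every station.
Total annual cost: 7 + 11 + 4 = 22.
No cover costs less than 22.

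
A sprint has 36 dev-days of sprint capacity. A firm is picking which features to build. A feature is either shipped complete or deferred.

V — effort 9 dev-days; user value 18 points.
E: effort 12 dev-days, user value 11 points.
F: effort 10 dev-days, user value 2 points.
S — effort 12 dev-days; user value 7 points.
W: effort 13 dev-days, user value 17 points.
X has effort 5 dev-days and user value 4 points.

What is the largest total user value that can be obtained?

46

Allowing fractional choices, the relaxed optimum would be about 47.6, but features are indivisible.
V + S + W: effort 9 + 12 + 13 = 34 ≤ 36, user value 18 + 7 + 17 = 42.
V + E + W: effort 9 + 12 + 13 = 34 ≤ 36, user value 18 + 11 + 17 = 46.
V + W + X: effort 9 + 13 + 5 = 27 ≤ 36, user value 18 + 17 + 4 = 39.
Best is V, E, and W with total user value 46.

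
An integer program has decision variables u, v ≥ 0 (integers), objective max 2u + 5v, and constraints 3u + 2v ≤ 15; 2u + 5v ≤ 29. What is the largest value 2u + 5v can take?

(u,v)=(1,5) is feasible, giving 27.
(u,v)=(0,5) is feasible, giving 25.
(u,v)=(2,4) is feasible, giving 24.
(u,v)=(1,4) is feasible, giving 22.
The best lattice point is (1,5), giving 27.

27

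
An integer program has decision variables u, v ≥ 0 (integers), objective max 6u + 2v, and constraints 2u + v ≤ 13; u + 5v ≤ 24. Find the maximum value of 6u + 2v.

38

(u,v)=(6,1): 2·6+1·1=13≤13, 1·6+5·1=11≤24, objective 38.
(u,v)=(6,0): 2·6+1·0=12≤13, 1·6+5·0=6≤24, objective 36.
(u,v)=(5,2): 2·5+1·2=12≤13, 1·5+5·2=15≤24, objective 34.
The best lattice point is (6,1), giving 38.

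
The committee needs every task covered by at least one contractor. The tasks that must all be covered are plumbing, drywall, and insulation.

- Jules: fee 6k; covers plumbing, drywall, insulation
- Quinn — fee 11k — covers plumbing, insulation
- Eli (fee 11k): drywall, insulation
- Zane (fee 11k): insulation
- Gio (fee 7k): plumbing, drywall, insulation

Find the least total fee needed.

Jules alone covers plumbing, drywall, insulation — every task.
Total fee: 6.
No cover costs less than 6.

6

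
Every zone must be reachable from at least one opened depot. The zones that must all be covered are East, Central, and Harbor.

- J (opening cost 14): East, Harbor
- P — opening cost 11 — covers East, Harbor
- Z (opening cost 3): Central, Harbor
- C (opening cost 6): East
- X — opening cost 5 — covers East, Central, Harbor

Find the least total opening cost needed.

5

The greedy cost-per-new-zone heuristic would pick Z and X for 8, but a cheaper cover exists.
X alone covers East, Central, Harbor — every zone.
Total opening cost: 5.
No cover costs less than 5.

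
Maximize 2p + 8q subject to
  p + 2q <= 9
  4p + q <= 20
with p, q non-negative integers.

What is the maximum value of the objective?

(p,q)=(1,4): 1·1+2·4=9≤9, 4·1+1·4=8≤20, objective 34.
(p,q)=(0,4): 1·0+2·4=8≤9, 4·0+1·4=4≤20, objective 32.
(p,q)=(2,3): 1·2+2·3=8≤9, 4·2+1·3=11≤20, objective 28.
(p,q)=(1,3): 1·1+2·3=7≤9, 4·1+1·3=7≤20, objective 26.
No feasible integer point exceeds 34.

34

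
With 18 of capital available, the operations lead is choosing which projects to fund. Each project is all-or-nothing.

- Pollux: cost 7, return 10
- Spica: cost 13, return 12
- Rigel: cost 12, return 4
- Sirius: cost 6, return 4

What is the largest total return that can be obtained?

14

Allowing fractional choices, the relaxed optimum would be about 20.2, but projects are indivisible.
Pollux: cost 7 ≤ 18, return 10.
Spica: cost 13 ≤ 18, return 12.
Pollux + Sirius: cost 7 + 6 = 13 ≤ 18, return 10 + 4 = 14.
Best is Pollux and Sirius with total return 14.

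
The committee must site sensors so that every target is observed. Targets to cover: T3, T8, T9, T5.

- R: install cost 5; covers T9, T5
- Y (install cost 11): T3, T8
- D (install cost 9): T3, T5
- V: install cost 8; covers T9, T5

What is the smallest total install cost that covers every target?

This is a weighted set-cover instance.
Choose R and Y: together they cover T3, T8, T9, T5 — every target.
Total install cost: 5 + 11 = 16.
No cover costs less than 16.

16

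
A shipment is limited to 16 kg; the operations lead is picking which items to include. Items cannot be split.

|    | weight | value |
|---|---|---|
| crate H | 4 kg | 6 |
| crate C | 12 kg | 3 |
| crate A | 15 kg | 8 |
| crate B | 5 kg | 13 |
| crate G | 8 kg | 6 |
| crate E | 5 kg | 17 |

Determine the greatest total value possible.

36

Allowing fractional choices, the relaxed optimum would be about 37.5, but items are indivisible.
crate H + crate E: weight 4 + 5 = 9 ≤ 16, value 6 + 17 = 23.
crate B + crate E: weight 5 + 5 = 10 ≤ 16, value 13 + 17 = 30.
crate H + crate B + crate E: weight 4 + 5 + 5 = 14 ≤ 16, value 6 + 13 + 17 = 36.
Best is crate H, crate B, and crate E with total value 36.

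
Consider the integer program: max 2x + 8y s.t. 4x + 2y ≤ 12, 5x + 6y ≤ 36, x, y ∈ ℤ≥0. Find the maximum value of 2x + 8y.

48

(x,y)=(0,6) is feasible, giving 48.
(x,y)=(0,5) is feasible, giving 40.
No feasible integer point exceeds 48.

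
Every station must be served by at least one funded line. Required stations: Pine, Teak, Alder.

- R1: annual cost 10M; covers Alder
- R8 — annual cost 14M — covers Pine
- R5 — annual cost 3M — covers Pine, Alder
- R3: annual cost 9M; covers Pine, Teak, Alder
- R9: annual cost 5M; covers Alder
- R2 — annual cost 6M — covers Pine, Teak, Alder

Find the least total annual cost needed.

R2 alone covers Pine, Teak, Alder — every station.
Total annual cost: 6.

6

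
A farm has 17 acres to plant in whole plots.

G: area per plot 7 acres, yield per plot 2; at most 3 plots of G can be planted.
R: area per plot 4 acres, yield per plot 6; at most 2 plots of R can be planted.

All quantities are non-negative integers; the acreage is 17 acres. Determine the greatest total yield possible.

14

This is a bounded integer knapsack.
R has the best ratio (6/4); taking only R gives at most 2×6 = 12 (stopped by the supply cap of 2).
Mixing does better — 1×G and 2×R: area 15 ≤ 17, yield 1·2 + 2·6 = 14.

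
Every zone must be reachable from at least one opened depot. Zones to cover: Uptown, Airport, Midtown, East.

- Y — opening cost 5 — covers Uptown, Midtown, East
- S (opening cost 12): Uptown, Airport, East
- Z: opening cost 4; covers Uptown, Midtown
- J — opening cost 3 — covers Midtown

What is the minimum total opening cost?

15

This is an integer covering problem.
The greedy cost-per-new-zone heuristic would pick Y and S for 17, but a cheaper cover exists.
Choose S and J: together they cover Uptown, Airport, Midtown, East — every zone.
Total opening cost: 12 + 3 = 15.
No cover costs less than 15.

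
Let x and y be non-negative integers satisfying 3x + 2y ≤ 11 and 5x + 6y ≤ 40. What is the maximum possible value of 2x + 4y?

20

(x,y)=(0,5): 3·0+2·5=10≤11, 5·0+6·5=30≤40, objective 20.
(x,y)=(1,4): 3·1+2·4=11≤11, 5·1+6·4=29≤40, objective 18.
(x,y)=(0,4): 3·0+2·4=8≤11, 5·0+6·4=24≤40, objective 16.
No feasible integer point exceeds 20.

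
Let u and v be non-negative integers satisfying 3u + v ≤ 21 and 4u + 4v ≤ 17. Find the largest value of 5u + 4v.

20

The continuous relaxation peaks at (4.25, 0) with value 21.25; rounding to a feasible lattice point costs some objective.
(u,v)=(4,0): 3·4+1·0=12≤21, 4·4+4·0=16≤17, objective 20.
(u,v)=(3,1): 3·3+1·1=10≤21, 4·3+4·1=16≤17, objective 19.
Maximum is 20 at (u,v)=(4,0).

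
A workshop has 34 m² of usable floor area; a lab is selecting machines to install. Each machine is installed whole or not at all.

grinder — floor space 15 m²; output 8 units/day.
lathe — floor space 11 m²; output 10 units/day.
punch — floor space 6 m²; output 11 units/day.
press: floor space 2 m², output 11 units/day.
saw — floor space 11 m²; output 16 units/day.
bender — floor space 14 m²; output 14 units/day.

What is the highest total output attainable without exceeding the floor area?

52

lathe + punch + press + bender: floor space 11 + 6 + 2 + 14 = 33 ≤ 34, output 10 + 11 + 11 + 14 = 46.
punch + press + saw + bender: floor space 6 + 2 + 11 + 14 = 33 ≤ 34, output 11 + 11 + 16 + 14 = 52.
lathe + punch + press + saw: floor space 11 + 6 + 2 + 11 = 30 ≤ 34, output 10 + 11 + 11 + 16 = 48.
Best is punch, press, saw, and bender with total output 52.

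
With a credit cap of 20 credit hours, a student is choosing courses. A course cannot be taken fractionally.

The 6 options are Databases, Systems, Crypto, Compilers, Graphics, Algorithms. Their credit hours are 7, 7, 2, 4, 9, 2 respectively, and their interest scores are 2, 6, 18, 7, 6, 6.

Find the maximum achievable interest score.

Allowing fractional choices, the relaxed optimum would be about 40.3, but courses are indivisible.
Systems + Crypto + Compilers + Algorithms: credit hours 7 + 2 + 4 + 2 = 15 ≤ 20, interest score 6 + 18 + 7 + 6 = 37.
Systems + Crypto + Graphics + Algorithms: credit hours 7 + 2 + 9 + 2 = 20 ≤ 20, interest score 6 + 18 + 6 + 6 = 36.
Crypto + Compilers + Graphics + Algorithms: credit hours 2 + 4 + 9 + 2 = 17 ≤ 20, interest score 18 + 7 + 6 + 6 = 37.
The maximum interest score is 37; one optimal choice is Systems, Crypto, Compilers, and Algorithms.

37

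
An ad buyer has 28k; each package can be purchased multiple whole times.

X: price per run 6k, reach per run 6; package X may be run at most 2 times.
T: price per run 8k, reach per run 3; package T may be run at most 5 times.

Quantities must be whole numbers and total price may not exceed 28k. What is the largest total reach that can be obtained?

2×X and 2×T: price 28 ≤ 28, reach 2·6 + 2·3 = 18.
2×X and 1×T: price 20 ≤ 28, reach 2·6 + 1·3 = 15.
Best is 18.

18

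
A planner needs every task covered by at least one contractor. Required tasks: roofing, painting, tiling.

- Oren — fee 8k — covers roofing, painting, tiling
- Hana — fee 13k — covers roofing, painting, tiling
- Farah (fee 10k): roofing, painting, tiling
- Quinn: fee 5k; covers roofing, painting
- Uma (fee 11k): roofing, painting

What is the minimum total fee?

8

The greedy cost-per-new-task heuristic would pick Quinn and Oren for 13, but a cheaper cover exists.
Oren alone covers roofing, painting, tiling — every task.
Total fee: 8.
No cover costs less than 8.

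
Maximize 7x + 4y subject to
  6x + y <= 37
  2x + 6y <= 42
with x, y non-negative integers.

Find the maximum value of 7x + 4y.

(x,y)=(5,5): 6·5+1·5=35≤37, 2·5+6·5=40≤42, objective 55.
(x,y)=(5,4): 6·5+1·4=34≤37, 2·5+6·4=34≤42, objective 51.
(x,y)=(4,5): 6·4+1·5=29≤37, 2·4+6·5=38≤42, objective 48.
(x,y)=(4,4): 6·4+1·4=28≤37, 2·4+6·4=32≤42, objective 44.
Maximum is 55 at (x,y)=(5,5).

55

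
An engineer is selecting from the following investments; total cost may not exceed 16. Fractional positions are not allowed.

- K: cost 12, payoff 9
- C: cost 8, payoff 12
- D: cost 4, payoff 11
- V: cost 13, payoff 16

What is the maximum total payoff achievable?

23

Allowing fractional choices, the relaxed optimum would be about 27.9, but investments are indivisible.
K + D: cost 12 + 4 = 16 ≤ 16, payoff 9 + 11 = 20.
C + D: cost 8 + 4 = 12 ≤ 16, payoff 12 + 11 = 23.
V: cost 13 ≤ 16, payoff 16.
Best is C and D with total payoff 23.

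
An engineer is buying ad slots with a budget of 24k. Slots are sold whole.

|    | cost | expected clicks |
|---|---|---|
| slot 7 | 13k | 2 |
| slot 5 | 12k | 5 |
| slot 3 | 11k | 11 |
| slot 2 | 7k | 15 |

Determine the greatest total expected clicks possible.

26

Treat it as a binary knapsack problem.
slot 3 + slot 2: cost 11 + 7 = 18 ≤ 24, expected clicks 11 + 15 = 26.
slot 5 + slot 2: cost 12 + 7 = 19 ≤ 24, expected clicks 5 + 15 = 20.
slot 7 + slot 2: cost 13 + 7 = 20 ≤ 24, expected clicks 2 + 15 = 17.
Best is slot 3 and slot 2 with total expected clicks 26.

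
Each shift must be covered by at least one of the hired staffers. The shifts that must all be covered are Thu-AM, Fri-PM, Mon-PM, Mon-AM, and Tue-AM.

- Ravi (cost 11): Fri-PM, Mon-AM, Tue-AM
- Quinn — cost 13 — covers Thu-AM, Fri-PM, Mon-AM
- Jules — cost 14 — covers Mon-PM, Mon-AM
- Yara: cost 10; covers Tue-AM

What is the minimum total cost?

Choose Quinn, Jules, and Yara: together they cover Thu-AM, Fri-PM, Mon-PM, Mon-AM, Tue-AM — every shift.
Total cost: 13 + 14 + 10 = 37.

37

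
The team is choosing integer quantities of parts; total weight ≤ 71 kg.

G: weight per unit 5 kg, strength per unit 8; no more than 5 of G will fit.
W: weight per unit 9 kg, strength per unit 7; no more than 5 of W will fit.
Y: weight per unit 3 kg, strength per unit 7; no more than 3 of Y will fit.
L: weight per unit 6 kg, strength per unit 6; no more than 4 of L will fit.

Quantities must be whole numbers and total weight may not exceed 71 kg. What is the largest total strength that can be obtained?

93

This is a bounded integer knapsack.
Take 5×G, 2×W, 3×Y, and 3×L: weight 70 ≤ 71, strength 5·8 + 2·7 + 3·7 + 3·6 = 93.
Y has the best ratio (7/3) and is taken to its limit of 3; remaining capacity is filled optimally with the others.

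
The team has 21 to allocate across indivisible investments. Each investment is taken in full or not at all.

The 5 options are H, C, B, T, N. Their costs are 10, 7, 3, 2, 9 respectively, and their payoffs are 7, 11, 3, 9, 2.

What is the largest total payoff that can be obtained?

Allowing fractional choices, the relaxed optimum would be about 29.3, but investments are indivisible.
C + B + T + N: cost 7 + 3 + 2 + 9 = 21 ≤ 21, payoff 11 + 3 + 9 + 2 = 25.
H + C + T: cost 10 + 7 + 2 = 19 ≤ 21, payoff 7 + 11 + 9 = 27.
Best is H, C, and T with total payoff 27.

27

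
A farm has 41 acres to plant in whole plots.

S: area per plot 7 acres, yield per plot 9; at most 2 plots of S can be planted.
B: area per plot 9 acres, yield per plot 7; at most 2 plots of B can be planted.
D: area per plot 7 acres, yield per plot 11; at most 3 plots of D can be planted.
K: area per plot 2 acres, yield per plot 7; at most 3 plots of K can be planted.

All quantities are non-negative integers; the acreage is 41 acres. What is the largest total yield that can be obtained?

Take 2×S, 3×D, and 3×K: area 41 ≤ 41, yield 2·9 + 3·11 + 3·7 = 72.
K has the best ratio (7/2) and is taken to its limit of 3; remaining capacity is filled optimally with the others.

72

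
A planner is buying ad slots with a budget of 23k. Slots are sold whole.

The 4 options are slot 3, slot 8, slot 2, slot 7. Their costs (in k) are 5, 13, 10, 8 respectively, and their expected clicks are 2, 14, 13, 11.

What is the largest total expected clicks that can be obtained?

slot 8 + slot 2: cost 13 + 10 = 23 ≤ 23, expected clicks 14 + 13 = 27.
slot 8 + slot 7: cost 13 + 8 = 21 ≤ 23, expected clicks 14 + 11 = 25.
slot 3 + slot 2 + slot 7: cost 5 + 10 + 8 = 23 ≤ 23, expected clicks 2 + 13 + 11 = 26.
Best is slot 8 and slot 2 with total expected clicks 27.

27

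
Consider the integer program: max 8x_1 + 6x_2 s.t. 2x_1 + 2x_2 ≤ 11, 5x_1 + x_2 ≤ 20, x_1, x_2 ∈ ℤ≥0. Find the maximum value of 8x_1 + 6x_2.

36

(x_1,x_2)=(3,2): 2·3+2·2=10≤11, 5·3+1·2=17≤20, objective 36.
(x_1,x_2)=(2,3): 2·2+2·3=10≤11, 5·2+1·3=13≤20, objective 34.
(x_1,x_2)=(4,0): 2·4+2·0=8≤11, 5·4+1·0=20≤20, objective 32.
The best lattice point is (3,2), giving 36.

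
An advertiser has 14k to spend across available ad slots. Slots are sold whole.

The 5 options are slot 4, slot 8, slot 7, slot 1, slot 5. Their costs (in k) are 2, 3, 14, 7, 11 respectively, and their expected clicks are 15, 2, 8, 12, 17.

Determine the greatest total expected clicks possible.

slot 4 + slot 1: cost 2 + 7 = 9 ≤ 14, expected clicks 15 + 12 = 27.
slot 4 + slot 5: cost 2 + 11 = 13 ≤ 14, expected clicks 15 + 17 = 32.
slot 4 + slot 8 + slot 1: cost 2 + 3 + 7 = 12 ≤ 14, expected clicks 15 + 2 + 12 = 29.
Best is slot 4 and slot 5 with total expected clicks 32.

32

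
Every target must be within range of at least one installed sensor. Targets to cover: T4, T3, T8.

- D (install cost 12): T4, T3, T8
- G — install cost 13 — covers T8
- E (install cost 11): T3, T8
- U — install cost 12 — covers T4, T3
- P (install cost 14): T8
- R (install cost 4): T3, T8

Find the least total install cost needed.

12

This is a weighted set-cover instance.
The greedy cost-per-new-target heuristic would pick R and D for 16, but a cheaper cover exists.
D alone covers T4, T3, T8 — every target.
Total install cost: 12.
No cover costs less than 12.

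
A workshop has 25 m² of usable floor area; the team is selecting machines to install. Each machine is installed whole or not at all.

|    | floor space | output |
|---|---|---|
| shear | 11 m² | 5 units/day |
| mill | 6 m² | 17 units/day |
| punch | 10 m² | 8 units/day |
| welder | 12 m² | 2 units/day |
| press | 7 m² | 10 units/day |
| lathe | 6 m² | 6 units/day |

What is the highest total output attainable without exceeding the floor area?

Allowing fractional choices, the relaxed optimum would be about 37.8, but machines are indivisible.
shear + mill + press: floor space 11 + 6 + 7 = 24 ≤ 25, output 5 + 17 + 10 = 32.
mill + punch + press: floor space 6 + 10 + 7 = 23 ≤ 25, output 17 + 8 + 10 = 35.
mill + press + lathe: floor space 6 + 7 + 6 = 19 ≤ 25, output 17 + 10 + 6 = 33.
Best is mill, punch, and press with total output 35.

35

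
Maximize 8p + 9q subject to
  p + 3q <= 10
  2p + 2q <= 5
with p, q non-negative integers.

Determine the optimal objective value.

18

Relaxing integrality, the LP optimum is 22.50 at (p,q) = (0, 2.5), which is not an integer point.
(p,q)=(0,2): 1·0+3·2=6≤10, 2·0+2·2=4≤5, objective 18.
(p,q)=(1,1): 1·1+3·1=4≤10, 2·1+2·1=4≤5, objective 17.
(p,q)=(0,1): 1·0+3·1=3≤10, 2·0+2·1=2≤5, objective 9.
The best lattice point is (0,2), giving 18.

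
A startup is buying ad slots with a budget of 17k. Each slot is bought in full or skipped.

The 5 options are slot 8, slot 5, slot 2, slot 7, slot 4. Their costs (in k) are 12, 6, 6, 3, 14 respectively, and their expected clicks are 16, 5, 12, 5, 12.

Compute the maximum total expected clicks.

22

This is a 0-1 knapsack instance.
Allowing fractional choices, the relaxed optimum would be about 27.7, but ad slots are indivisible.
slot 8 + slot 7: cost 12 + 3 = 15 ≤ 17, expected clicks 16 + 5 = 21.
slot 5 + slot 2 + slot 7: cost 6 + 6 + 3 = 15 ≤ 17, expected clicks 5 + 12 + 5 = 22.
Best is slot 5, slot 2, and slot 7 with total expected clicks 22.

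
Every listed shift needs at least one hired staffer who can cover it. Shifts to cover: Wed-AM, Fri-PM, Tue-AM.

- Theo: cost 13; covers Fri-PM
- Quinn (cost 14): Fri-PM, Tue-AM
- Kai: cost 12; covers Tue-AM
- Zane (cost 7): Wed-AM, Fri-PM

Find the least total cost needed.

19

Choose Kai and Zane: together they cover Wed-AM, Fri-PM, Tue-AM — every shift.
Total cost: 12 + 7 = 19.
No cover costs less than 19.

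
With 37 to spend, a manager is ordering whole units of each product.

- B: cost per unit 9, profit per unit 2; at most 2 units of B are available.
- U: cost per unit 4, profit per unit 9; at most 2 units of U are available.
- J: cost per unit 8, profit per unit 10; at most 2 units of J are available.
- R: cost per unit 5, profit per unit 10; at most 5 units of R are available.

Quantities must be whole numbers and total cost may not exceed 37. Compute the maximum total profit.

This is a bounded integer knapsack.
Take 1×U, 1×J, and 5×R: cost 37 ≤ 37, profit 1·9 + 1·10 + 5·10 = 69.
No other integer combination yields more.

69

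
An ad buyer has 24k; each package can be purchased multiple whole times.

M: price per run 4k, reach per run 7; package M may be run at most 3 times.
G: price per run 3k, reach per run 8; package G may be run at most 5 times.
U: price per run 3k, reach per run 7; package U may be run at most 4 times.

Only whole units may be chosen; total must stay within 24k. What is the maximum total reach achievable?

This is a bounded integer knapsack.
5×G and 3×U: price 24 ≤ 24, reach 5·8 + 3·7 = 61.
4×G and 4×U: price 24 ≤ 24, reach 4·8 + 4·7 = 60.
Best is 61.

61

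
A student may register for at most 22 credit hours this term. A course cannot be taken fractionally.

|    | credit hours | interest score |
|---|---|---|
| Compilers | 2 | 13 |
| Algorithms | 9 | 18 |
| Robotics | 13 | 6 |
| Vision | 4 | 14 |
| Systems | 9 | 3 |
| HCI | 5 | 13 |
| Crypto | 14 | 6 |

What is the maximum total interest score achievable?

This is a 0-1 knapsack instance.
Allowing fractional choices, the relaxed optimum would be about 58.9, but courses are indivisible.
Compilers + Algorithms + Vision + HCI: credit hours 2 + 9 + 4 + 5 = 20 ≤ 22, interest score 13 + 18 + 14 + 13 = 58.
Compilers + Algorithms + Vision: credit hours 2 + 9 + 4 = 15 ≤ 22, interest score 13 + 18 + 14 = 45.
Algorithms + Vision + HCI: credit hours 9 + 4 + 5 = 18 ≤ 22, interest score 18 + 14 + 13 = 45.
Best is Compilers, Algorithms, Vision, and HCI with total interest score 58.

58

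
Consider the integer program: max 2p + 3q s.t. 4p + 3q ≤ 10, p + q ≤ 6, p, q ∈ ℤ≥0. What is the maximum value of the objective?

Relaxing integrality, the LP optimum is 10.00 at (p,q) = (0, 3.33), which is not an integer point.
(p,q)=(0,3): 4·0+3·3=9≤10, 1·0+1·3=3≤6, objective 9.
(p,q)=(1,2): 4·1+3·2=10≤10, 1·1+1·2=3≤6, objective 8.
No feasible integer point exceeds 9.

9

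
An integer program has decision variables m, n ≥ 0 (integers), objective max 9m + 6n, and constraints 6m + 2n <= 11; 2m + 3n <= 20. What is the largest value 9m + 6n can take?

(m,n)=(0,5) is feasible, giving 30.
(m,n)=(0,4) is feasible, giving 24.
The best lattice point is (0,5), giving 30.

30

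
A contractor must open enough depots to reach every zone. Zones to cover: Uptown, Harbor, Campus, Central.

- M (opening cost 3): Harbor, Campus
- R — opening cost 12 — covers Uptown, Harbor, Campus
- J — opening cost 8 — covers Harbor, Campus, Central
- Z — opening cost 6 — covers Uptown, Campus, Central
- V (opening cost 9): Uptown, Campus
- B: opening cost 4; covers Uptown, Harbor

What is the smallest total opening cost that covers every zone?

9

Choose M and Z: together they cover Uptown, Harbor, Campus, Central — every zone.
Total opening cost: 3 + 6 = 9.
No cover costs less than 9.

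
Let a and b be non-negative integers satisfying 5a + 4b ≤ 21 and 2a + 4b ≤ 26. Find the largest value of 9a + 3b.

36

Relaxing integrality, the LP optimum is 37.80 at (a,b) = (4.2, 0), which is not an integer point.
(a,b)=(4,0): 5·4+4·0=20≤21, 2·4+4·0=8≤26, objective 36.
(a,b)=(3,1): 5·3+4·1=19≤21, 2·3+4·1=10≤26, objective 30.
(a,b)=(3,0): 5·3+4·0=15≤21, 2·3+4·0=6≤26, objective 27.
Maximum is 36 at (a,b)=(4,0).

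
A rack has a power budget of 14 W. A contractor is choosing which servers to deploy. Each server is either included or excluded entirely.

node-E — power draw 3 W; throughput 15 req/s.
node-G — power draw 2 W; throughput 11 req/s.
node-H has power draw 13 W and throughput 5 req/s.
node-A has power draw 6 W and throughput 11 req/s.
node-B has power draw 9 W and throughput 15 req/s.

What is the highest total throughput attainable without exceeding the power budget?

Allowing fractional choices, the relaxed optimum would be about 42.0, but servers are indivisible.
node-E + node-B: power draw 3 + 9 = 12 ≤ 14, throughput 15 + 15 = 30.
node-E + node-G + node-B: power draw 3 + 2 + 9 = 14 ≤ 14, throughput 15 + 11 + 15 = 41.
node-E + node-G + node-A: power draw 3 + 2 + 6 = 11 ≤ 14, throughput 15 + 11 + 11 = 37.
Best is node-E, node-G, and node-B with total throughput 41.

41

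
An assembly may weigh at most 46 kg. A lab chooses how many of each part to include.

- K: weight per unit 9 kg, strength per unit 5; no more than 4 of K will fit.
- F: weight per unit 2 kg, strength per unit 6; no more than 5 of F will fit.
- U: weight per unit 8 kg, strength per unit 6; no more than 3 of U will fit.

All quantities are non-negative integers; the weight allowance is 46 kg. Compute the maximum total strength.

F has the best ratio (6/2); taking only F gives at most 5×6 = 30 (stopped by the supply cap of 5).
Mixing does better — 1×K, 5×F, and 3×U: weight 43 ≤ 46, strength 1·5 + 5·6 + 3·6 = 53.

53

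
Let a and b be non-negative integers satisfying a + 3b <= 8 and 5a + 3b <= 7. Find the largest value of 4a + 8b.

(a,b)=(0,2): 1·0+3·2=6≤8, 5·0+3·2=6≤7, objective 16.
(a,b)=(0,1): 1·0+3·1=3≤8, 5·0+3·1=3≤7, objective 8.
No feasible integer point exceeds 16.

16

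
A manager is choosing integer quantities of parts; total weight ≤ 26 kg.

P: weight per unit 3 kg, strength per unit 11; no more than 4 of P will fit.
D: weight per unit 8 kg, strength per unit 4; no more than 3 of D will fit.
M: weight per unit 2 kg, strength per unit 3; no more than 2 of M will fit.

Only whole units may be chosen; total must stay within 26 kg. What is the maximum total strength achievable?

4×P, 1×D, and 1×M: weight 22 ≤ 26, strength 4·11 + 1·4 + 1·3 = 51.
4×P, 1×D, and 2×M: weight 24 ≤ 26, strength 4·11 + 1·4 + 2·3 = 54.
Best is 54.

54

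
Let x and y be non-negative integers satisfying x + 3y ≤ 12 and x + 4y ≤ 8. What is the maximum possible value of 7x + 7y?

(x,y)=(8,0): 1·8+3·0=8≤12, 1·8+4·0=8≤8, objective 56.
(x,y)=(7,0): 1·7+3·0=7≤12, 1·7+4·0=7≤8, objective 49.
No feasible integer point exceeds 56.

56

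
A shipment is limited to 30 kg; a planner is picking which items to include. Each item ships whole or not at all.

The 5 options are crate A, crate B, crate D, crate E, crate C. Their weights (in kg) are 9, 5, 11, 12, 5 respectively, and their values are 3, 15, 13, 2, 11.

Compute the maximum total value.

42

crate A + crate B + crate D: weight 9 + 5 + 11 = 25 ≤ 30, value 3 + 15 + 13 = 31.
crate B + crate D + crate C: weight 5 + 11 + 5 = 21 ≤ 30, value 15 + 13 + 11 = 39.
crate A + crate B + crate D + crate C: weight 9 + 5 + 11 + 5 = 30 ≤ 30, value 3 + 15 + 13 + 11 = 42.
Best is crate A, crate B, crate D, and crate C with total value 42.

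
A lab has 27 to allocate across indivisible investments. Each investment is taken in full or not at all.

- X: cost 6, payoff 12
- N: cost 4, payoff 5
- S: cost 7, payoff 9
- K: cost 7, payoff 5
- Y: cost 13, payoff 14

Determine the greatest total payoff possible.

35

Treat it as a binary knapsack problem.
X + N + Y: cost 6 + 4 + 13 = 23 ≤ 27, payoff 12 + 5 + 14 = 31.
X + S + Y: cost 6 + 7 + 13 = 26 ≤ 27, payoff 12 + 9 + 14 = 35.
Best is X, S, and Y with total payoff 35.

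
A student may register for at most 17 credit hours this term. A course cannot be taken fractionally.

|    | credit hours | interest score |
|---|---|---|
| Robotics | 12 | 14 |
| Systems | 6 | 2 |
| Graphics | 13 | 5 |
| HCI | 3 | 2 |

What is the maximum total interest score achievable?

Treat it as a binary knapsack problem.
Allowing fractional choices, the relaxed optimum would be about 16.8, but courses are indivisible.
Robotics + HCI: credit hours 12 + 3 = 15 ≤ 17, interest score 14 + 2 = 16.
Robotics: credit hours 12 ≤ 17, interest score 14.
Best is Robotics and HCI with total interest score 16.

16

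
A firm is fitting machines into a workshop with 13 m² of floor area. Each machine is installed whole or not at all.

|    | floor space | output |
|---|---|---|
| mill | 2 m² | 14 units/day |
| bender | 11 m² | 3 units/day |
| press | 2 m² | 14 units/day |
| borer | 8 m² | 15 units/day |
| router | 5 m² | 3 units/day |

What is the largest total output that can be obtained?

Take mill, press, and borer: floor space 2 + 2 + 8 = 12 ≤ 13, output 14 + 14 + 15 = 43.
No other feasible combination does better.

43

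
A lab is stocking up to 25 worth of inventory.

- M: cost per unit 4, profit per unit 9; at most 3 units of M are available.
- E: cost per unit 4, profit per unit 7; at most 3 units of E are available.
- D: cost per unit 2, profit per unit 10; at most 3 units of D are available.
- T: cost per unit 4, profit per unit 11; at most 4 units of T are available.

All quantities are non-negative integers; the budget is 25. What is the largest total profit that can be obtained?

3×D and 4×T: cost 22 ≤ 25, profit 3·10 + 4·11 = 74.
1×M, 2×D, and 4×T: cost 24 ≤ 25, profit 1·9 + 2·10 + 4·11 = 73.
Best is 74.

74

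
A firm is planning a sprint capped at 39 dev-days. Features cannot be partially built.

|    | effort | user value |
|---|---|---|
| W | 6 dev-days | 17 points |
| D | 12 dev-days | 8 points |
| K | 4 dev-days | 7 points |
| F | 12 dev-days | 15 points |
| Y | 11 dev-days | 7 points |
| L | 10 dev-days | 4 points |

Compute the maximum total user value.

47

Allowing fractional choices, the relaxed optimum would be about 50.2, but features are indivisible.
W + K + F + Y: effort 6 + 4 + 12 + 11 = 33 ≤ 39, user value 17 + 7 + 15 + 7 = 46.
W + D + K + F: effort 6 + 12 + 4 + 12 = 34 ≤ 39, user value 17 + 8 + 7 + 15 = 47.
W + K + F + L: effort 6 + 4 + 12 + 10 = 32 ≤ 39, user value 17 + 7 + 15 + 4 = 43.
Best is W, D, K, and F with total user value 47.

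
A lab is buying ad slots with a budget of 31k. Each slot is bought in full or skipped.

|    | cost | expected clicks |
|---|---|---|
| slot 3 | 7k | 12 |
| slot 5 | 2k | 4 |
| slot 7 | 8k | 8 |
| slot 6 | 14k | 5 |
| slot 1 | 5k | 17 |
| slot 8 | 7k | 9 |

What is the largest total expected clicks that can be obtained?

50

slot 3 + slot 5 + slot 1 + slot 8: cost 7 + 2 + 5 + 7 = 21 ≤ 31, expected clicks 12 + 4 + 17 + 9 = 42.
slot 3 + slot 5 + slot 7 + slot 1 + slot 8: cost 7 + 2 + 8 + 5 + 7 = 29 ≤ 31, expected clicks 12 + 4 + 8 + 17 + 9 = 50.
slot 3 + slot 7 + slot 1 + slot 8: cost 7 + 8 + 5 + 7 = 27 ≤ 31, expected clicks 12 + 8 + 17 + 9 = 46.
Best is slot 3, slot 5, slot 7, slot 1, and slot 8 with total expected clicks 50.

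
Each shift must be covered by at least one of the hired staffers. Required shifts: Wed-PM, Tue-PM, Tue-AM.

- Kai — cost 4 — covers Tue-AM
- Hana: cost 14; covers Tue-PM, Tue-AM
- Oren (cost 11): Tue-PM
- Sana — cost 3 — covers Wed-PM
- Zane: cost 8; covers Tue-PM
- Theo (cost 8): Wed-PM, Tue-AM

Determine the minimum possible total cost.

This is an integer covering problem.
Choose Kai, Sana, and Zane: together they cover Wed-PM, Tue-PM, Tue-AM — every shift.
Total cost: 4 + 3 + 8 = 15.
No cover costs less than 15.

15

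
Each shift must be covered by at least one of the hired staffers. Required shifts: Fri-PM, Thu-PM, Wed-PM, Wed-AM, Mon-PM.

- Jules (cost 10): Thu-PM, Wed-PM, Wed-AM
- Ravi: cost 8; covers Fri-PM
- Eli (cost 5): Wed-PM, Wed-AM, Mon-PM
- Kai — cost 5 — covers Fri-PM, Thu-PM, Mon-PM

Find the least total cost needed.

10

Choose Eli and Kai: together they cover Fri-PM, Thu-PM, Wed-PM, Wed-AM, Mon-PM — every shift.
Total cost: 5 + 5 = 10.
No cover costs less than 10.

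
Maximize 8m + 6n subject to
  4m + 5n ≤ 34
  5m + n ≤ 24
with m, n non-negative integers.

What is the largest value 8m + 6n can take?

50

(m,n)=(4,3) is feasible, giving 50.
(m,n)=(3,4) is feasible, giving 48.
(m,n)=(4,2) is feasible, giving 44.
(m,n)=(3,3) is feasible, giving 42.
Maximum is 50 at (m,n)=(4,3).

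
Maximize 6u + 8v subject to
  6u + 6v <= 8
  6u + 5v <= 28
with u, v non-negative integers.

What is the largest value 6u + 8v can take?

The continuous relaxation peaks at (0, 1.33) with value 10.67; rounding to a feasible lattice point costs some objective.
(u,v)=(0,1): 6·0+6·1=6≤8, 6·0+5·1=5≤28, objective 8.
(u,v)=(1,0): 6·1+6·0=6≤8, 6·1+5·0=6≤28, objective 6.
(u,v)=(0,0): 6·0+6·0=0≤8, 6·0+5·0=0≤28, objective 0.
No feasible integer point exceeds 8.

8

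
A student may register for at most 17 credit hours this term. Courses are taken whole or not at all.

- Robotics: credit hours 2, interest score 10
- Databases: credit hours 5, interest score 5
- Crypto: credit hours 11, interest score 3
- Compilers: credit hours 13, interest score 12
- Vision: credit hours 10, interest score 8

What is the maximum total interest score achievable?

23

Allowing fractional choices, the relaxed optimum would be about 24.2, but courses are indivisible.
Robotics + Vision: credit hours 2 + 10 = 12 ≤ 17, interest score 10 + 8 = 18.
Robotics + Compilers: credit hours 2 + 13 = 15 ≤ 17, interest score 10 + 12 = 22.
Robotics + Databases + Vision: credit hours 2 + 5 + 10 = 17 ≤ 17, interest score 10 + 5 + 8 = 23.
Best is Robotics, Databases, and Vision with total interest score 23.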